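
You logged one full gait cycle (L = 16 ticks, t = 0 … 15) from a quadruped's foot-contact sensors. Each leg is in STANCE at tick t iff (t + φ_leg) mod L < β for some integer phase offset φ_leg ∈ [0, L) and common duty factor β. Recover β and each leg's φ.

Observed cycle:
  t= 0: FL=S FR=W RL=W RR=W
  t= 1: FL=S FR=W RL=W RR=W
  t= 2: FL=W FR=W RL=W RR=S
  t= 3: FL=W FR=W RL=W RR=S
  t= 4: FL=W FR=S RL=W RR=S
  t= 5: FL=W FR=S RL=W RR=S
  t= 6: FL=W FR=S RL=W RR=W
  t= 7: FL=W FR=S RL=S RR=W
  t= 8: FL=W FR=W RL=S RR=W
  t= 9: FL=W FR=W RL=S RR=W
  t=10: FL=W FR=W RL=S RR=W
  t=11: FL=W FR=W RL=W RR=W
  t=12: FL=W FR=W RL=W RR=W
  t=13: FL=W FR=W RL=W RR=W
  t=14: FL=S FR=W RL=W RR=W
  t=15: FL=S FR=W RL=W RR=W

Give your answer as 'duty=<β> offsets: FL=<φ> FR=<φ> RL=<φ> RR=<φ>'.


duty=4 offsets: FL=2 FR=12 RL=9 RR=14

duty β = stance ticks per leg = 4
FL: stance ticks = 4; W→S at t=14 → φ=2
FR: stance ticks = 4; W→S at t=4 → φ=12
RL: stance ticks = 4; W→S at t=7 → φ=9
RR: stance ticks = 4; W→S at t=2 → φ=14


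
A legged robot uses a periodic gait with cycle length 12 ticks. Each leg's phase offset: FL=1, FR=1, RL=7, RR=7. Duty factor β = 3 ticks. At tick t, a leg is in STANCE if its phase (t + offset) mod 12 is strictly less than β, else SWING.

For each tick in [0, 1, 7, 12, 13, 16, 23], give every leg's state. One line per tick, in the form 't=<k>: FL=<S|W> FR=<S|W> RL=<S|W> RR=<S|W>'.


t=0: phase=(1,1,7,7) vs β=3 → FL=S FR=S RL=W RR=W
t=1: phase=(2,2,8,8) vs β=3 → FL=S FR=S RL=W RR=W
t=7: phase=(8,8,2,2) vs β=3 → FL=W FR=W RL=S RR=S
t=12: phase=(1,1,7,7) vs β=3 → FL=S FR=S RL=W RR=W
t=13: phase=(2,2,8,8) vs β=3 → FL=S FR=S RL=W RR=W
t=16: phase=(5,5,11,11) vs β=3 → FL=W FR=W RL=W RR=W
t=23: phase=(0,0,6,6) vs β=3 → FL=S FR=S RL=W RR=W

t=0: FL=S FR=S RL=W RR=W
t=1: FL=S FR=S RL=W RR=W
t=7: FL=W FR=W RL=S RR=S
t=12: FL=S FR=S RL=W RR=W
t=13: FL=S FR=S RL=W RR=W
t=16: FL=W FR=W RL=W RR=W
t=23: FL=S FR=S RL=W RR=W


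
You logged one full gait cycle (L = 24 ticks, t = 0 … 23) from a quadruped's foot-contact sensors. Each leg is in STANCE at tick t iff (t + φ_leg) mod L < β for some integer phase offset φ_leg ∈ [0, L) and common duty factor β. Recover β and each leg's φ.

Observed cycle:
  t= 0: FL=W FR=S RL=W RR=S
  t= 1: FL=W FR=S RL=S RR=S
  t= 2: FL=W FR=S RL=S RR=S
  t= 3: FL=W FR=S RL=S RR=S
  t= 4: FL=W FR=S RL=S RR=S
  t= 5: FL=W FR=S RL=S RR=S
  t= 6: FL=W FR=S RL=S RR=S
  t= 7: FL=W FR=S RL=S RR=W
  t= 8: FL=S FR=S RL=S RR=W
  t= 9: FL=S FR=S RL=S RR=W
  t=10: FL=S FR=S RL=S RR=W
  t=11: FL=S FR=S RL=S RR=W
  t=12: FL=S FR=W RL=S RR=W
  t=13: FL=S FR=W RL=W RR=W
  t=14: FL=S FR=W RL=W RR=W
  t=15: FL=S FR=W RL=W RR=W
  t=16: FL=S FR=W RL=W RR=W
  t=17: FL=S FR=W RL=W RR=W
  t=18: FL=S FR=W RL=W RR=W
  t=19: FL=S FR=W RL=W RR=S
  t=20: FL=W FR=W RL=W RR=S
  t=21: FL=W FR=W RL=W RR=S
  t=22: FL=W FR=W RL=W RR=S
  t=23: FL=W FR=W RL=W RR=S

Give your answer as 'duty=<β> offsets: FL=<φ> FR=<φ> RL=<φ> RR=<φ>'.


duty=12 offsets: FL=16 FR=0 RL=23 RR=5

duty β = stance ticks per leg = 12
FL: stance ticks = 12; W→S at t=8 → φ=16
FR: stance ticks = 12; W→S at t=0 → φ=0
RL: stance ticks = 12; W→S at t=1 → φ=23
RR: stance ticks = 12; W→S at t=19 → φ=5


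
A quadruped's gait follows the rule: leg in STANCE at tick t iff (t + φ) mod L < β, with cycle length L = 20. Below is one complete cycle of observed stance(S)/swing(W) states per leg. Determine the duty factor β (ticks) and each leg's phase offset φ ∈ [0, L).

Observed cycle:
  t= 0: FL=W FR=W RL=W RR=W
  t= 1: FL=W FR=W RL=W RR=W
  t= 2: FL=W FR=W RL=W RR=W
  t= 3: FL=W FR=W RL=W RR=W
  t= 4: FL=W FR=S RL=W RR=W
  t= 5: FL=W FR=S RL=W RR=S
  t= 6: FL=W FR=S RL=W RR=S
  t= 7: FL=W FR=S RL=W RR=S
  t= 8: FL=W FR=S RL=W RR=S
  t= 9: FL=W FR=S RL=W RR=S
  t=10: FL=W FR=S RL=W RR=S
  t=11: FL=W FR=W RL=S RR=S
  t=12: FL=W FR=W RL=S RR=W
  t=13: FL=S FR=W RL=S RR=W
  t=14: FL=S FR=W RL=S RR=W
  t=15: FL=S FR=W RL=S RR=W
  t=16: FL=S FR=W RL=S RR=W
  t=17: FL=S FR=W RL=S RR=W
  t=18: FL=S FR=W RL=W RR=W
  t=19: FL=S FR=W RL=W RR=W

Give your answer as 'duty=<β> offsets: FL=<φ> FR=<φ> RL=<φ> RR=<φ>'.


duty=7 offsets: FL=7 FR=16 RL=9 RR=15

duty β = stance ticks per leg = 7
FL: stance ticks = 7; W→S at t=13 → φ=7
FR: stance ticks = 7; W→S at t=4 → φ=16
RL: stance ticks = 7; W→S at t=11 → φ=9
RR: stance ticks = 7; W→S at t=5 → φ=15


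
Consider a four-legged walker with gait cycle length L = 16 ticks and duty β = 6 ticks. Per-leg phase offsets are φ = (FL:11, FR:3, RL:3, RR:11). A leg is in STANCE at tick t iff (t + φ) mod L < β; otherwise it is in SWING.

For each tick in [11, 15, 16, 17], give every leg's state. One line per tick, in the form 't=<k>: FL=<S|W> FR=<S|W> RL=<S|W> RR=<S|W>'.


t=11: phase=(6,14,14,6) vs β=6 → FL=W FR=W RL=W RR=W
t=15: phase=(10,2,2,10) vs β=6 → FL=W FR=S RL=S RR=W
t=16: phase=(11,3,3,11) vs β=6 → FL=W FR=S RL=S RR=W
t=17: phase=(12,4,4,12) vs β=6 → FL=W FR=S RL=S RR=W

t=11: FL=W FR=W RL=W RR=W
t=15: FL=W FR=S RL=S RR=W
t=16: FL=W FR=S RL=S RR=W
t=17: FL=W FR=S RL=S RR=W


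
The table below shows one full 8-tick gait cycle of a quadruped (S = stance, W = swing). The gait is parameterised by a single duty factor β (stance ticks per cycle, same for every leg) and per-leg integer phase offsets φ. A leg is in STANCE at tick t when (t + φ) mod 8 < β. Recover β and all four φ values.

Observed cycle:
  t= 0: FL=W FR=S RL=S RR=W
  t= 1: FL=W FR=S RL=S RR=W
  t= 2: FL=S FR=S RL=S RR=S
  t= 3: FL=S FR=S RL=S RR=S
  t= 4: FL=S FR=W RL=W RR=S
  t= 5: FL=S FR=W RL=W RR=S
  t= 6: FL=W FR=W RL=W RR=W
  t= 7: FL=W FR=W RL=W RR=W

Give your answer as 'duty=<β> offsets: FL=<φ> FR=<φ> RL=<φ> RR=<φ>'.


duty=4 offsets: FL=6 FR=0 RL=0 RR=6

duty β = stance ticks per leg = 4
FL: stance ticks = 4; W→S at t=2 → φ=6
FR: stance ticks = 4; W→S at t=0 → φ=0
RL: stance ticks = 4; W→S at t=0 → φ=0
RR: stance ticks = 4; W→S at t=2 → φ=6


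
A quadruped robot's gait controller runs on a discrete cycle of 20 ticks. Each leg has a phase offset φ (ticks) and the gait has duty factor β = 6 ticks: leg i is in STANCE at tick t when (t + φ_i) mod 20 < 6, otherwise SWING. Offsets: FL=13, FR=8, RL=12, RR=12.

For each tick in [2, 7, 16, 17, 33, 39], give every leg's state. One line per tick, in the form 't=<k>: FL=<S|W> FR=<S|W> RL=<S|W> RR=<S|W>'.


t=2: FL=W FR=W RL=W RR=W
t=7: FL=S FR=W RL=W RR=W
t=16: FL=W FR=S RL=W RR=W
t=17: FL=W FR=S RL=W RR=W
t=33: FL=W FR=S RL=S RR=S
t=39: FL=W FR=W RL=W RR=W

t=2: phase=(15,10,14,14) vs β=6 → FL=W FR=W RL=W RR=W
t=7: phase=(0,15,19,19) vs β=6 → FL=S FR=W RL=W RR=W
t=16: phase=(9,4,8,8) vs β=6 → FL=W FR=S RL=W RR=W
t=17: phase=(10,5,9,9) vs β=6 → FL=W FR=S RL=W RR=W
t=33: phase=(6,1,5,5) vs β=6 → FL=W FR=S RL=S RR=S
t=39: phase=(12,7,11,11) vs β=6 → FL=W FR=W RL=W RR=W


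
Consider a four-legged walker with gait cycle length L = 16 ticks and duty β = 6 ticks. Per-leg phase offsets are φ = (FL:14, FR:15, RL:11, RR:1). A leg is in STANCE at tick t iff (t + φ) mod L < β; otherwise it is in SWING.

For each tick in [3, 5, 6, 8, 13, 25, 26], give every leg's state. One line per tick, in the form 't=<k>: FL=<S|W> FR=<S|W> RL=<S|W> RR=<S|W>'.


t=3: phase=(1,2,14,4) vs β=6 → FL=S FR=S RL=W RR=S
t=5: phase=(3,4,0,6) vs β=6 → FL=S FR=S RL=S RR=W
t=6: phase=(4,5,1,7) vs β=6 → FL=S FR=S RL=S RR=W
t=8: phase=(6,7,3,9) vs β=6 → FL=W FR=W RL=S RR=W
t=13: phase=(11,12,8,14) vs β=6 → FL=W FR=W RL=W RR=W
t=25: phase=(7,8,4,10) vs β=6 → FL=W FR=W RL=S RR=W
t=26: phase=(8,9,5,11) vs β=6 → FL=W FR=W RL=S RR=W

t=3: FL=S FR=S RL=W RR=S
t=5: FL=S FR=S RL=S RR=W
t=6: FL=S FR=S RL=S RR=W
t=8: FL=W FR=W RL=S RR=W
t=13: FL=W FR=W RL=W RR=W
t=25: FL=W FR=W RL=S RR=W
t=26: FL=W FR=W RL=S RR=W


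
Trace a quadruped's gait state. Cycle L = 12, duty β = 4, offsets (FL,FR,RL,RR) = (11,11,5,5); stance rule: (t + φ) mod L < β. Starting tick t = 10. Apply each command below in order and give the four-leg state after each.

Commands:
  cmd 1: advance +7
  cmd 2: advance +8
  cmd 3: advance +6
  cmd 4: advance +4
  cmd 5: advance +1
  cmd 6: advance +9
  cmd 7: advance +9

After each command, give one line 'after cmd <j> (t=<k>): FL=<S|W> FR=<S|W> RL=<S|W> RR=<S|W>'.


start t=10: FL=W FR=W RL=S RR=S
cmd 1: advance +7 → t=17, phase=(4,4,10,10) → FL=W FR=W RL=W RR=W
cmd 2: advance +8 → t=25, phase=(0,0,6,6) → FL=S FR=S RL=W RR=W
cmd 3: advance +6 → t=31, phase=(6,6,0,0) → FL=W FR=W RL=S RR=S
cmd 4: advance +4 → t=35, phase=(10,10,4,4) → FL=W FR=W RL=W RR=W
cmd 5: advance +1 → t=36, phase=(11,11,5,5) → FL=W FR=W RL=W RR=W
cmd 6: advance +9 → t=45, phase=(8,8,2,2) → FL=W FR=W RL=S RR=S
cmd 7: advance +9 → t=54, phase=(5,5,11,11) → FL=W FR=W RL=W RR=W

after cmd 1 (t=17): FL=W FR=W RL=W RR=W
after cmd 2 (t=25): FL=S FR=S RL=W RR=W
after cmd 3 (t=31): FL=W FR=W RL=S RR=S
after cmd 4 (t=35): FL=W FR=W RL=W RR=W
after cmd 5 (t=36): FL=W FR=W RL=W RR=W
after cmd 6 (t=45): FL=W FR=W RL=S RR=S
after cmd 7 (t=54): FL=W FR=W RL=W RR=W


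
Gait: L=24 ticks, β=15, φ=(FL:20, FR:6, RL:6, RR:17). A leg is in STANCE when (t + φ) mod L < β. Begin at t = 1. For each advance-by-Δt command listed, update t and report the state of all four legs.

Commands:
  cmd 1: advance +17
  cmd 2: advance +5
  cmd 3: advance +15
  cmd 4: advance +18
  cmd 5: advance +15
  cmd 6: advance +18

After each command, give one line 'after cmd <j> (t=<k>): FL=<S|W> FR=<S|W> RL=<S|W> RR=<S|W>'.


start t=1: FL=W FR=S RL=S RR=W
cmd 1: advance +17 → t=18, phase=(14,0,0,11) → FL=S FR=S RL=S RR=S
cmd 2: advance +5 → t=23, phase=(19,5,5,16) → FL=W FR=S RL=S RR=W
cmd 3: advance +15 → t=38, phase=(10,20,20,7) → FL=S FR=W RL=W RR=S
cmd 4: advance +18 → t=56, phase=(4,14,14,1) → FL=S FR=S RL=S RR=S
cmd 5: advance +15 → t=71, phase=(19,5,5,16) → FL=W FR=S RL=S RR=W
cmd 6: advance +18 → t=89, phase=(13,23,23,10) → FL=S FR=W RL=W RR=S

after cmd 1 (t=18): FL=S FR=S RL=S RR=S
after cmd 2 (t=23): FL=W FR=S RL=S RR=W
after cmd 3 (t=38): FL=S FR=W RL=W RR=S
after cmd 4 (t=56): FL=S FR=S RL=S RR=S
after cmd 5 (t=71): FL=W FR=S RL=S RR=W
after cmd 6 (t=89): FL=S FR=W RL=W RR=S


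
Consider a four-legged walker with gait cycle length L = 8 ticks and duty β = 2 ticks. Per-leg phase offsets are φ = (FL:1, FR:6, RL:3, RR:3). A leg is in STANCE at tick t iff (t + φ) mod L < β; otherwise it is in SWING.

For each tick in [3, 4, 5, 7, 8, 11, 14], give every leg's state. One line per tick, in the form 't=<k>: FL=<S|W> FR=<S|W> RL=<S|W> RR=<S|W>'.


t=3: FL=W FR=S RL=W RR=W
t=4: FL=W FR=W RL=W RR=W
t=5: FL=W FR=W RL=S RR=S
t=7: FL=S FR=W RL=W RR=W
t=8: FL=S FR=W RL=W RR=W
t=11: FL=W FR=S RL=W RR=W
t=14: FL=W FR=W RL=S RR=S

t=3: phase=(4,1,6,6) vs β=2 → FL=W FR=S RL=W RR=W
t=4: phase=(5,2,7,7) vs β=2 → FL=W FR=W RL=W RR=W
t=5: phase=(6,3,0,0) vs β=2 → FL=W FR=W RL=S RR=S
t=7: phase=(0,5,2,2) vs β=2 → FL=S FR=W RL=W RR=W
t=8: phase=(1,6,3,3) vs β=2 → FL=S FR=W RL=W RR=W
t=11: phase=(4,1,6,6) vs β=2 → FL=W FR=S RL=W RR=W
t=14: phase=(7,4,1,1) vs β=2 → FL=W FR=W RL=S RR=S


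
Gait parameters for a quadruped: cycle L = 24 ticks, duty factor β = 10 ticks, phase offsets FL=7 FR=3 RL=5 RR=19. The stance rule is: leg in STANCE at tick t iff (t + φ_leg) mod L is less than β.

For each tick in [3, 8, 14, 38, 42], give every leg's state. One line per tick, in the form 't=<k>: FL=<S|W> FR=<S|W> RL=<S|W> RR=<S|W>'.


t=3: FL=W FR=S RL=S RR=W
t=8: FL=W FR=W RL=W RR=S
t=14: FL=W FR=W RL=W RR=S
t=38: FL=W FR=W RL=W RR=S
t=42: FL=S FR=W RL=W RR=W

t=3: phase=(10,6,8,22) vs β=10 → FL=W FR=S RL=S RR=W
t=8: phase=(15,11,13,3) vs β=10 → FL=W FR=W RL=W RR=S
t=14: phase=(21,17,19,9) vs β=10 → FL=W FR=W RL=W RR=S
t=38: phase=(21,17,19,9) vs β=10 → FL=W FR=W RL=W RR=S
t=42: phase=(1,21,23,13) vs β=10 → FL=S FR=W RL=W RR=W


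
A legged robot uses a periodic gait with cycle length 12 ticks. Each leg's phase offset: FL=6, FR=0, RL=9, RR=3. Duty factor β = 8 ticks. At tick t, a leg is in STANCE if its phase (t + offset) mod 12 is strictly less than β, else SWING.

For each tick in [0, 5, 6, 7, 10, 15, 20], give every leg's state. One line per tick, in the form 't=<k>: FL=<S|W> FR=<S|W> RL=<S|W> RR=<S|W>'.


t=0: FL=S FR=S RL=W RR=S
t=5: FL=W FR=S RL=S RR=W
t=6: FL=S FR=S RL=S RR=W
t=7: FL=S FR=S RL=S RR=W
t=10: FL=S FR=W RL=S RR=S
t=15: FL=W FR=S RL=S RR=S
t=20: FL=S FR=W RL=S RR=W

t=0: phase=(6,0,9,3) vs β=8 → FL=S FR=S RL=W RR=S
t=5: phase=(11,5,2,8) vs β=8 → FL=W FR=S RL=S RR=W
t=6: phase=(0,6,3,9) vs β=8 → FL=S FR=S RL=S RR=W
t=7: phase=(1,7,4,10) vs β=8 → FL=S FR=S RL=S RR=W
t=10: phase=(4,10,7,1) vs β=8 → FL=S FR=W RL=S RR=S
t=15: phase=(9,3,0,6) vs β=8 → FL=W FR=S RL=S RR=S
t=20: phase=(2,8,5,11) vs β=8 → FL=S FR=W RL=S RR=W


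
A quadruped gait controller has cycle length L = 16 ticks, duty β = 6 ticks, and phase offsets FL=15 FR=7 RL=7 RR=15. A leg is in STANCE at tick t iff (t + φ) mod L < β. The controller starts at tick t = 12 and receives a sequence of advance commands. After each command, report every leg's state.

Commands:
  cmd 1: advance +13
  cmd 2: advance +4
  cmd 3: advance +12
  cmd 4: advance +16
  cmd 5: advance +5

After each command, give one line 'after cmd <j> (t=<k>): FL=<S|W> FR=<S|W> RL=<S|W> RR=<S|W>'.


after cmd 1 (t=25): FL=W FR=S RL=S RR=W
after cmd 2 (t=29): FL=W FR=S RL=S RR=W
after cmd 3 (t=41): FL=W FR=S RL=S RR=W
after cmd 4 (t=57): FL=W FR=S RL=S RR=W
after cmd 5 (t=62): FL=W FR=S RL=S RR=W

start t=12: FL=W FR=S RL=S RR=W
cmd 1: advance +13 → t=25, phase=(8,0,0,8) → FL=W FR=S RL=S RR=W
cmd 2: advance +4 → t=29, phase=(12,4,4,12) → FL=W FR=S RL=S RR=W
cmd 3: advance +12 → t=41, phase=(8,0,0,8) → FL=W FR=S RL=S RR=W
cmd 4: advance +16 → t=57, phase=(8,0,0,8) → FL=W FR=S RL=S RR=W
cmd 5: advance +5 → t=62, phase=(13,5,5,13) → FL=W FR=S RL=S RR=W


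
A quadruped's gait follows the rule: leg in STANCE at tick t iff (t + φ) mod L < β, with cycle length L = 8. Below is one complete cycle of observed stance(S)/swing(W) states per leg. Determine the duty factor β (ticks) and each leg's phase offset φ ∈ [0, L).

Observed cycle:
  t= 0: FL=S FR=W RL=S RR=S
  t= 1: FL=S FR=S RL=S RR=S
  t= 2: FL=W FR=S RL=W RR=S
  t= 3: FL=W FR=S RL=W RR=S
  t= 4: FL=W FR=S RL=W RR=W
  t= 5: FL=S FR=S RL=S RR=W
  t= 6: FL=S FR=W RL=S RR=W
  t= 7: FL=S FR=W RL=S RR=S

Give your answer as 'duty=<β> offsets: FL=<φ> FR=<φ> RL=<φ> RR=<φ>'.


duty β = stance ticks per leg = 5
FL: stance ticks = 5; W→S at t=5 → φ=3
FR: stance ticks = 5; W→S at t=1 → φ=7
RL: stance ticks = 5; W→S at t=5 → φ=3
RR: stance ticks = 5; W→S at t=7 → φ=1

duty=5 offsets: FL=3 FR=7 RL=3 RR=1


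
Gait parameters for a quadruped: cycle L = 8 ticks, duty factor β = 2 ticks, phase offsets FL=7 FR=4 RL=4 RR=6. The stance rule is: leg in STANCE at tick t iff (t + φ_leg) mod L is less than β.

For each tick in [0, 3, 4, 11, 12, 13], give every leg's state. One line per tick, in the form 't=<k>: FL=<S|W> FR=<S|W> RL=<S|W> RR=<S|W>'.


t=0: phase=(7,4,4,6) vs β=2 → FL=W FR=W RL=W RR=W
t=3: phase=(2,7,7,1) vs β=2 → FL=W FR=W RL=W RR=S
t=4: phase=(3,0,0,2) vs β=2 → FL=W FR=S RL=S RR=W
t=11: phase=(2,7,7,1) vs β=2 → FL=W FR=W RL=W RR=S
t=12: phase=(3,0,0,2) vs β=2 → FL=W FR=S RL=S RR=W
t=13: phase=(4,1,1,3) vs β=2 → FL=W FR=S RL=S RR=W

t=0: FL=W FR=W RL=W RR=W
t=3: FL=W FR=W RL=W RR=S
t=4: FL=W FR=S RL=S RR=W
t=11: FL=W FR=W RL=W RR=S
t=12: FL=W FR=S RL=S RR=W
t=13: FL=W FR=S RL=S RR=W


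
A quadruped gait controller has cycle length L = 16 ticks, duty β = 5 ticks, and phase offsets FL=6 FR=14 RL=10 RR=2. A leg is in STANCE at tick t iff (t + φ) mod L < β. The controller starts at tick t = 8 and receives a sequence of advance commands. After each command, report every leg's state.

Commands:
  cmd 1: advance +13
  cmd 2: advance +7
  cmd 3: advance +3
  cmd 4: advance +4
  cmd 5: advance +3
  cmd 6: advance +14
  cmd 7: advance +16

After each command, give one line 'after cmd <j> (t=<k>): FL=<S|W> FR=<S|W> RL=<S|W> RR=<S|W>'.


after cmd 1 (t=21): FL=W FR=S RL=W RR=W
after cmd 2 (t=28): FL=S FR=W RL=W RR=W
after cmd 3 (t=31): FL=W FR=W RL=W RR=S
after cmd 4 (t=35): FL=W FR=S RL=W RR=W
after cmd 5 (t=38): FL=W FR=S RL=S RR=W
after cmd 6 (t=52): FL=W FR=S RL=W RR=W
after cmd 7 (t=68): FL=W FR=S RL=W RR=W

start t=8: FL=W FR=W RL=S RR=W
cmd 1: advance +13 → t=21, phase=(11,3,15,7) → FL=W FR=S RL=W RR=W
cmd 2: advance +7 → t=28, phase=(2,10,6,14) → FL=S FR=W RL=W RR=W
cmd 3: advance +3 → t=31, phase=(5,13,9,1) → FL=W FR=W RL=W RR=S
cmd 4: advance +4 → t=35, phase=(9,1,13,5) → FL=W FR=S RL=W RR=W
cmd 5: advance +3 → t=38, phase=(12,4,0,8) → FL=W FR=S RL=S RR=W
cmd 6: advance +14 → t=52, phase=(10,2,14,6) → FL=W FR=S RL=W RR=W
cmd 7: advance +16 → t=68, phase=(10,2,14,6) → FL=W FR=S RL=W RR=W


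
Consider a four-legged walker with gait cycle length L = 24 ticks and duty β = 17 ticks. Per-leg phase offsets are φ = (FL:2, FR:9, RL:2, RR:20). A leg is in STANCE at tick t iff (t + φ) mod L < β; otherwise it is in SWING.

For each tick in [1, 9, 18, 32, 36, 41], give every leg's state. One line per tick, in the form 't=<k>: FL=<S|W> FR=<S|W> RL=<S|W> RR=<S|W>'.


t=1: FL=S FR=S RL=S RR=W
t=9: FL=S FR=W RL=S RR=S
t=18: FL=W FR=S RL=W RR=S
t=32: FL=S FR=W RL=S RR=S
t=36: FL=S FR=W RL=S RR=S
t=41: FL=W FR=S RL=W RR=S

t=1: phase=(3,10,3,21) vs β=17 → FL=S FR=S RL=S RR=W
t=9: phase=(11,18,11,5) vs β=17 → FL=S FR=W RL=S RR=S
t=18: phase=(20,3,20,14) vs β=17 → FL=W FR=S RL=W RR=S
t=32: phase=(10,17,10,4) vs β=17 → FL=S FR=W RL=S RR=S
t=36: phase=(14,21,14,8) vs β=17 → FL=S FR=W RL=S RR=S
t=41: phase=(19,2,19,13) vs β=17 → FL=W FR=S RL=W RR=S


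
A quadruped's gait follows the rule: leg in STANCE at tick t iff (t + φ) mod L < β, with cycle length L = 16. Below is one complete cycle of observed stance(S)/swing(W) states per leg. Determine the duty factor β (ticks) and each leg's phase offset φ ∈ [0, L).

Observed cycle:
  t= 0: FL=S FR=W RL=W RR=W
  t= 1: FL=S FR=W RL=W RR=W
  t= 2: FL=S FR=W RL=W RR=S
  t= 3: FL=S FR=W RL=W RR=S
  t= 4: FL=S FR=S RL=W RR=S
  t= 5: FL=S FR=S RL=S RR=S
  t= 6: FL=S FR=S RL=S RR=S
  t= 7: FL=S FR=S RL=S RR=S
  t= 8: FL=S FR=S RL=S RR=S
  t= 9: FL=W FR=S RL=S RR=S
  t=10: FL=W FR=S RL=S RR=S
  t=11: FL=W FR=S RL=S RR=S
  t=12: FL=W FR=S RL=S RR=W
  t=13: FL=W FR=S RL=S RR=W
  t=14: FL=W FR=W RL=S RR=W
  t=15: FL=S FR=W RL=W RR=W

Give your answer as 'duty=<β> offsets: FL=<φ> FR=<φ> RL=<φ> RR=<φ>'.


duty β = stance ticks per leg = 10
FL: stance ticks = 10; W→S at t=15 → φ=1
FR: stance ticks = 10; W→S at t=4 → φ=12
RL: stance ticks = 10; W→S at t=5 → φ=11
RR: stance ticks = 10; W→S at t=2 → φ=14

duty=10 offsets: FL=1 FR=12 RL=11 RR=14


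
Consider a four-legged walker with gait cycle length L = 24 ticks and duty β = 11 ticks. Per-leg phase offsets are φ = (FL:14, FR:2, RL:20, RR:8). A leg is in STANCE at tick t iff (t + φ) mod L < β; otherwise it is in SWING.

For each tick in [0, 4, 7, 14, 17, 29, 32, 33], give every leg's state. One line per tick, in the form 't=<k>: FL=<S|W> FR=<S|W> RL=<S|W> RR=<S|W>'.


t=0: phase=(14,2,20,8) vs β=11 → FL=W FR=S RL=W RR=S
t=4: phase=(18,6,0,12) vs β=11 → FL=W FR=S RL=S RR=W
t=7: phase=(21,9,3,15) vs β=11 → FL=W FR=S RL=S RR=W
t=14: phase=(4,16,10,22) vs β=11 → FL=S FR=W RL=S RR=W
t=17: phase=(7,19,13,1) vs β=11 → FL=S FR=W RL=W RR=S
t=29: phase=(19,7,1,13) vs β=11 → FL=W FR=S RL=S RR=W
t=32: phase=(22,10,4,16) vs β=11 → FL=W FR=S RL=S RR=W
t=33: phase=(23,11,5,17) vs β=11 → FL=W FR=W RL=S RR=W

t=0: FL=W FR=S RL=W RR=S
t=4: FL=W FR=S RL=S RR=W
t=7: FL=W FR=S RL=S RR=W
t=14: FL=S FR=W RL=S RR=W
t=17: FL=S FR=W RL=W RR=S
t=29: FL=W FR=S RL=S RR=W
t=32: FL=W FR=S RL=S RR=W
t=33: FL=W FR=W RL=S RR=W


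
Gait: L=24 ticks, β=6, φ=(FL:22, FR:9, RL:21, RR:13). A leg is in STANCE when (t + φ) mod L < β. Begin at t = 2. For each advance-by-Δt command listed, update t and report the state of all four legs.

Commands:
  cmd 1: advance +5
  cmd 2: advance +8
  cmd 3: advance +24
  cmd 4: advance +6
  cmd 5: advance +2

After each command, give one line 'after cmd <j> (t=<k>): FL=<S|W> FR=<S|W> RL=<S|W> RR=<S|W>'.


start t=2: FL=S FR=W RL=W RR=W
cmd 1: advance +5 → t=7, phase=(5,16,4,20) → FL=S FR=W RL=S RR=W
cmd 2: advance +8 → t=15, phase=(13,0,12,4) → FL=W FR=S RL=W RR=S
cmd 3: advance +24 → t=39, phase=(13,0,12,4) → FL=W FR=S RL=W RR=S
cmd 4: advance +6 → t=45, phase=(19,6,18,10) → FL=W FR=W RL=W RR=W
cmd 5: advance +2 → t=47, phase=(21,8,20,12) → FL=W FR=W RL=W RR=W

after cmd 1 (t=7): FL=S FR=W RL=S RR=W
after cmd 2 (t=15): FL=W FR=S RL=W RR=S
after cmd 3 (t=39): FL=W FR=S RL=W RR=S
after cmd 4 (t=45): FL=W FR=W RL=W RR=W
after cmd 5 (t=47): FL=W FR=W RL=W RR=W


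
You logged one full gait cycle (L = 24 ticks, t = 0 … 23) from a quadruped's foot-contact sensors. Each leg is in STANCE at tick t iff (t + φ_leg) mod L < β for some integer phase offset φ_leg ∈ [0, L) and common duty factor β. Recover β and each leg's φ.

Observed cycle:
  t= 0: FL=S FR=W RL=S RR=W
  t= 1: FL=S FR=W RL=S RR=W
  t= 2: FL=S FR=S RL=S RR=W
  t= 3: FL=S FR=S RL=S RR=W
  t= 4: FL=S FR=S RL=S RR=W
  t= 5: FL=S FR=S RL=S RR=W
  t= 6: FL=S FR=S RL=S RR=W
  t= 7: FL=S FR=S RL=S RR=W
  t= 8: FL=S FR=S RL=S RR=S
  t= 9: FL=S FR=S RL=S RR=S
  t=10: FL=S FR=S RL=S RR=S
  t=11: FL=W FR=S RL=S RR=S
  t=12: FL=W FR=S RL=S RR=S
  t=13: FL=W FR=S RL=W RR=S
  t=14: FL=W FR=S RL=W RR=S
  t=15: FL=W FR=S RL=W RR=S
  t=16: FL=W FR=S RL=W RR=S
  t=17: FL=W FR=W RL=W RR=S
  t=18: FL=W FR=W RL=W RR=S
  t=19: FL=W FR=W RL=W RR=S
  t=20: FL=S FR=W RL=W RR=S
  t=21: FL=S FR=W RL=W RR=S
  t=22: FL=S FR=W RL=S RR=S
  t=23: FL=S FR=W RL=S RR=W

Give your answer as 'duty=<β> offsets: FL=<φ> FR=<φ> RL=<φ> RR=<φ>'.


duty=15 offsets: FL=4 FR=22 RL=2 RR=16

duty β = stance ticks per leg = 15
FL: stance ticks = 15; W→S at t=20 → φ=4
FR: stance ticks = 15; W→S at t=2 → φ=22
RL: stance ticks = 15; W→S at t=22 → φ=2
RR: stance ticks = 15; W→S at t=8 → φ=16


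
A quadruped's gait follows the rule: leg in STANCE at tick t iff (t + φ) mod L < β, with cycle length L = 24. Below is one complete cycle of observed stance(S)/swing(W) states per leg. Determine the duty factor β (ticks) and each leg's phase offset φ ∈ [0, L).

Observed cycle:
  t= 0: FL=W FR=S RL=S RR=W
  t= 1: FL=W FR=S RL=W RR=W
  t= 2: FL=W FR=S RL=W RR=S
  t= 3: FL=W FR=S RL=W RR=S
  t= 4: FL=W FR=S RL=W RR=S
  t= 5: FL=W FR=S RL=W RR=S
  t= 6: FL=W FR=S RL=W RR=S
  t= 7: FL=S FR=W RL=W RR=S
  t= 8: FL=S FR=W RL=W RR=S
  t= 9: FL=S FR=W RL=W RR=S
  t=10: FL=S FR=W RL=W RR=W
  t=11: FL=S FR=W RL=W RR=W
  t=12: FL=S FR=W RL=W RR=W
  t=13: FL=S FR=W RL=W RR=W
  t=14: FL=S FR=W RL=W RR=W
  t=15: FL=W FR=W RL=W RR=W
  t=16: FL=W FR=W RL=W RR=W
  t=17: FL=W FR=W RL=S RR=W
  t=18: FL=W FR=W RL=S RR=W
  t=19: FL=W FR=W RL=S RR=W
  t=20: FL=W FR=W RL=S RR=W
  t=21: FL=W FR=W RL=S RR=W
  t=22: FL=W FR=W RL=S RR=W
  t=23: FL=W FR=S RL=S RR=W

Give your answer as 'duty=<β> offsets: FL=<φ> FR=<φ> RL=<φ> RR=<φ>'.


duty=8 offsets: FL=17 FR=1 RL=7 RR=22

duty β = stance ticks per leg = 8
FL: stance ticks = 8; W→S at t=7 → φ=17
FR: stance ticks = 8; W→S at t=23 → φ=1
RL: stance ticks = 8; W→S at t=17 → φ=7
RR: stance ticks = 8; W→S at t=2 → φ=22


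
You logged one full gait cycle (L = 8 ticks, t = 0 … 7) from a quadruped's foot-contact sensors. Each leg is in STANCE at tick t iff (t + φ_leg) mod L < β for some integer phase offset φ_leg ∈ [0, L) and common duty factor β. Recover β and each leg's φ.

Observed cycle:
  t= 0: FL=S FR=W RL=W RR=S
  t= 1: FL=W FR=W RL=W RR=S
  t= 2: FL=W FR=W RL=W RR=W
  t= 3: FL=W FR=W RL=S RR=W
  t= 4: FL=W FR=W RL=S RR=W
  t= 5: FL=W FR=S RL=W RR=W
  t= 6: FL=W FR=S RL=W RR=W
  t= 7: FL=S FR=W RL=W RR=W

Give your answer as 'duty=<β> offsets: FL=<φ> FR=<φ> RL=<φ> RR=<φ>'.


duty β = stance ticks per leg = 2
FL: stance ticks = 2; W→S at t=7 → φ=1
FR: stance ticks = 2; W→S at t=5 → φ=3
RL: stance ticks = 2; W→S at t=3 → φ=5
RR: stance ticks = 2; W→S at t=0 → φ=0

duty=2 offsets: FL=1 FR=3 RL=5 RR=0


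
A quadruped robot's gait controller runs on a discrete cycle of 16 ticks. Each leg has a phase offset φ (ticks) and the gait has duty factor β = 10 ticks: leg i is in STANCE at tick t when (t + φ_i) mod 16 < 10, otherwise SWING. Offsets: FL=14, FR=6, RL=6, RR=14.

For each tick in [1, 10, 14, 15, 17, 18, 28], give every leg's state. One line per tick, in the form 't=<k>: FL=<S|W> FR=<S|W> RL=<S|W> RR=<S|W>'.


t=1: FL=W FR=S RL=S RR=W
t=10: FL=S FR=S RL=S RR=S
t=14: FL=W FR=S RL=S RR=W
t=15: FL=W FR=S RL=S RR=W
t=17: FL=W FR=S RL=S RR=W
t=18: FL=S FR=S RL=S RR=S
t=28: FL=W FR=S RL=S RR=W

t=1: phase=(15,7,7,15) vs β=10 → FL=W FR=S RL=S RR=W
t=10: phase=(8,0,0,8) vs β=10 → FL=S FR=S RL=S RR=S
t=14: phase=(12,4,4,12) vs β=10 → FL=W FR=S RL=S RR=W
t=15: phase=(13,5,5,13) vs β=10 → FL=W FR=S RL=S RR=W
t=17: phase=(15,7,7,15) vs β=10 → FL=W FR=S RL=S RR=W
t=18: phase=(0,8,8,0) vs β=10 → FL=S FR=S RL=S RR=S
t=28: phase=(10,2,2,10) vs β=10 → FL=W FR=S RL=S RR=W


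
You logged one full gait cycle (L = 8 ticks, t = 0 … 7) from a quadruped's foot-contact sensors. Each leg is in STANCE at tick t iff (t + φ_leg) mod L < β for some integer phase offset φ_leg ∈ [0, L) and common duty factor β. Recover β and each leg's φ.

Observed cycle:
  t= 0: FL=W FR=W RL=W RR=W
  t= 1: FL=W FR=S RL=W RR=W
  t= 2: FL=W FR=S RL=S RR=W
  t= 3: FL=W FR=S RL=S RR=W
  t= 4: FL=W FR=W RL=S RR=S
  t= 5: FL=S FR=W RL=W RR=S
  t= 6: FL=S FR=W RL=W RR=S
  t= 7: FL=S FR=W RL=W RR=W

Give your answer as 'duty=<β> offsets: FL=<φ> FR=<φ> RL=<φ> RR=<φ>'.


duty β = stance ticks per leg = 3
FL: stance ticks = 3; W→S at t=5 → φ=3
FR: stance ticks = 3; W→S at t=1 → φ=7
RL: stance ticks = 3; W→S at t=2 → φ=6
RR: stance ticks = 3; W→S at t=4 → φ=4

duty=3 offsets: FL=3 FR=7 RL=6 RR=4


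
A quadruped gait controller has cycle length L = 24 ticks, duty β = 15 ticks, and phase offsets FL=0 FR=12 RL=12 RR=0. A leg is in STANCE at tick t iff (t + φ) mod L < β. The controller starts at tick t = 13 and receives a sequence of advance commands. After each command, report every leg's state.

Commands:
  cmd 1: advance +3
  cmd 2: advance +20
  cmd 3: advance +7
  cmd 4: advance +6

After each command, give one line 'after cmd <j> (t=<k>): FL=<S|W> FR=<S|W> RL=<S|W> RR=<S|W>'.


after cmd 1 (t=16): FL=W FR=S RL=S RR=W
after cmd 2 (t=36): FL=S FR=S RL=S RR=S
after cmd 3 (t=43): FL=W FR=S RL=S RR=W
after cmd 4 (t=49): FL=S FR=S RL=S RR=S

start t=13: FL=S FR=S RL=S RR=S
cmd 1: advance +3 → t=16, phase=(16,4,4,16) → FL=W FR=S RL=S RR=W
cmd 2: advance +20 → t=36, phase=(12,0,0,12) → FL=S FR=S RL=S RR=S
cmd 3: advance +7 → t=43, phase=(19,7,7,19) → FL=W FR=S RL=S RR=W
cmd 4: advance +6 → t=49, phase=(1,13,13,1) → FL=S FR=S RL=S RR=S


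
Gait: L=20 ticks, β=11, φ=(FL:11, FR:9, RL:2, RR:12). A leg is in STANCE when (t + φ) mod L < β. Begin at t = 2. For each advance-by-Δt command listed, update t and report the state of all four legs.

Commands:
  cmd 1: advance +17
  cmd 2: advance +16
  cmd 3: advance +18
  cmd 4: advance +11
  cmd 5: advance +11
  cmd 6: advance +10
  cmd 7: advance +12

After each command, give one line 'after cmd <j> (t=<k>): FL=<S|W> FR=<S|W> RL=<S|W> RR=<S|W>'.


start t=2: FL=W FR=W RL=S RR=W
cmd 1: advance +17 → t=19, phase=(10,8,1,11) → FL=S FR=S RL=S RR=W
cmd 2: advance +16 → t=35, phase=(6,4,17,7) → FL=S FR=S RL=W RR=S
cmd 3: advance +18 → t=53, phase=(4,2,15,5) → FL=S FR=S RL=W RR=S
cmd 4: advance +11 → t=64, phase=(15,13,6,16) → FL=W FR=W RL=S RR=W
cmd 5: advance +11 → t=75, phase=(6,4,17,7) → FL=S FR=S RL=W RR=S
cmd 6: advance +10 → t=85, phase=(16,14,7,17) → FL=W FR=W RL=S RR=W
cmd 7: advance +12 → t=97, phase=(8,6,19,9) → FL=S FR=S RL=W RR=S

after cmd 1 (t=19): FL=S FR=S RL=S RR=W
after cmd 2 (t=35): FL=S FR=S RL=W RR=S
after cmd 3 (t=53): FL=S FR=S RL=W RR=S
after cmd 4 (t=64): FL=W FR=W RL=S RR=W
after cmd 5 (t=75): FL=S FR=S RL=W RR=S
after cmd 6 (t=85): FL=W FR=W RL=S RR=W
after cmd 7 (t=97): FL=S FR=S RL=W RR=S


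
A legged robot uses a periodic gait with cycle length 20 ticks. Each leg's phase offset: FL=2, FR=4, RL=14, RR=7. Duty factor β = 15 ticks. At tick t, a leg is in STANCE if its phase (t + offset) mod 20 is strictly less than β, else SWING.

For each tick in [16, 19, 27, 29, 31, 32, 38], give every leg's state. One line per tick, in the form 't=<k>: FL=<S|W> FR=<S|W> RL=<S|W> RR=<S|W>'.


t=16: FL=W FR=S RL=S RR=S
t=19: FL=S FR=S RL=S RR=S
t=27: FL=S FR=S RL=S RR=S
t=29: FL=S FR=S RL=S RR=W
t=31: FL=S FR=W RL=S RR=W
t=32: FL=S FR=W RL=S RR=W
t=38: FL=S FR=S RL=S RR=S

t=16: phase=(18,0,10,3) vs β=15 → FL=W FR=S RL=S RR=S
t=19: phase=(1,3,13,6) vs β=15 → FL=S FR=S RL=S RR=S
t=27: phase=(9,11,1,14) vs β=15 → FL=S FR=S RL=S RR=S
t=29: phase=(11,13,3,16) vs β=15 → FL=S FR=S RL=S RR=W
t=31: phase=(13,15,5,18) vs β=15 → FL=S FR=W RL=S RR=W
t=32: phase=(14,16,6,19) vs β=15 → FL=S FR=W RL=S RR=W
t=38: phase=(0,2,12,5) vs β=15 → FL=S FR=S RL=S RR=S


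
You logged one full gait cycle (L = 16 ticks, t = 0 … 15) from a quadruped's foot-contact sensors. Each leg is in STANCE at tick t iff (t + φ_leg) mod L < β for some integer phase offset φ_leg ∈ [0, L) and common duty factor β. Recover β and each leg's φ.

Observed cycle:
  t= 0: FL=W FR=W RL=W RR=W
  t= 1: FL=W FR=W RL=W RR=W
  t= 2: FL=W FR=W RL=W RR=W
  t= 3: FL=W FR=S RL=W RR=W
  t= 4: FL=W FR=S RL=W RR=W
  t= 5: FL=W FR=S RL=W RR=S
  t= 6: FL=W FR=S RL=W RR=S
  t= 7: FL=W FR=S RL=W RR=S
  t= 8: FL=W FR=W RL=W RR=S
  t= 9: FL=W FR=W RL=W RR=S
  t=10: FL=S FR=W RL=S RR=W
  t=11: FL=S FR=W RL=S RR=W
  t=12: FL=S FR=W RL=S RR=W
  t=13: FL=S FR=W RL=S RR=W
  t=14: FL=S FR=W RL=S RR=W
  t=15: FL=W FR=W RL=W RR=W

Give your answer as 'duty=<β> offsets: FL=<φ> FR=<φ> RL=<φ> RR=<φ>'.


duty β = stance ticks per leg = 5
FL: stance ticks = 5; W→S at t=10 → φ=6
FR: stance ticks = 5; W→S at t=3 → φ=13
RL: stance ticks = 5; W→S at t=10 → φ=6
RR: stance ticks = 5; W→S at t=5 → φ=11

duty=5 offsets: FL=6 FR=13 RL=6 RR=11


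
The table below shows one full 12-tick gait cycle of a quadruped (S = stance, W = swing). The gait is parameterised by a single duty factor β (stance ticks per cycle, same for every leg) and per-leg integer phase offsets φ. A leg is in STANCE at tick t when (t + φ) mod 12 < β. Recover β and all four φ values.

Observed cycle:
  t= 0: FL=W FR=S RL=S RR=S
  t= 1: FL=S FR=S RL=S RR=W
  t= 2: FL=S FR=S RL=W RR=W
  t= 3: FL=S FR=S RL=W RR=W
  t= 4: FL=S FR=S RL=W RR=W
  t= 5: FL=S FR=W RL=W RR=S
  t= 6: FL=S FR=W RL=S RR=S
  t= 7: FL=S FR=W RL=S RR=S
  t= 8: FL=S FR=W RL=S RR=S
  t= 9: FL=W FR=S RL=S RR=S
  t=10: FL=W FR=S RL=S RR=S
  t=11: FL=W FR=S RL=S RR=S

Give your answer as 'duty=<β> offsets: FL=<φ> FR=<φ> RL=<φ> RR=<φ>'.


duty=8 offsets: FL=11 FR=3 RL=6 RR=7

duty β = stance ticks per leg = 8
FL: stance ticks = 8; W→S at t=1 → φ=11
FR: stance ticks = 8; W→S at t=9 → φ=3
RL: stance ticks = 8; W→S at t=6 → φ=6
RR: stance ticks = 8; W→S at t=5 → φ=7


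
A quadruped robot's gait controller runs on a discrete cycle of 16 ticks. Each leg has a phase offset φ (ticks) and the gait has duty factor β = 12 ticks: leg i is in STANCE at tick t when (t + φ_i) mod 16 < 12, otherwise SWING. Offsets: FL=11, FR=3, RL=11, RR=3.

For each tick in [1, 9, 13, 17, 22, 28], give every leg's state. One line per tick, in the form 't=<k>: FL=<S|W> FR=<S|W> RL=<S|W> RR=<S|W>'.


t=1: phase=(12,4,12,4) vs β=12 → FL=W FR=S RL=W RR=S
t=9: phase=(4,12,4,12) vs β=12 → FL=S FR=W RL=S RR=W
t=13: phase=(8,0,8,0) vs β=12 → FL=S FR=S RL=S RR=S
t=17: phase=(12,4,12,4) vs β=12 → FL=W FR=S RL=W RR=S
t=22: phase=(1,9,1,9) vs β=12 → FL=S FR=S RL=S RR=S
t=28: phase=(7,15,7,15) vs β=12 → FL=S FR=W RL=S RR=W

t=1: FL=W FR=S RL=W RR=S
t=9: FL=S FR=W RL=S RR=W
t=13: FL=S FR=S RL=S RR=S
t=17: FL=W FR=S RL=W RR=S
t=22: FL=S FR=S RL=S RR=S
t=28: FL=S FR=W RL=S RR=W


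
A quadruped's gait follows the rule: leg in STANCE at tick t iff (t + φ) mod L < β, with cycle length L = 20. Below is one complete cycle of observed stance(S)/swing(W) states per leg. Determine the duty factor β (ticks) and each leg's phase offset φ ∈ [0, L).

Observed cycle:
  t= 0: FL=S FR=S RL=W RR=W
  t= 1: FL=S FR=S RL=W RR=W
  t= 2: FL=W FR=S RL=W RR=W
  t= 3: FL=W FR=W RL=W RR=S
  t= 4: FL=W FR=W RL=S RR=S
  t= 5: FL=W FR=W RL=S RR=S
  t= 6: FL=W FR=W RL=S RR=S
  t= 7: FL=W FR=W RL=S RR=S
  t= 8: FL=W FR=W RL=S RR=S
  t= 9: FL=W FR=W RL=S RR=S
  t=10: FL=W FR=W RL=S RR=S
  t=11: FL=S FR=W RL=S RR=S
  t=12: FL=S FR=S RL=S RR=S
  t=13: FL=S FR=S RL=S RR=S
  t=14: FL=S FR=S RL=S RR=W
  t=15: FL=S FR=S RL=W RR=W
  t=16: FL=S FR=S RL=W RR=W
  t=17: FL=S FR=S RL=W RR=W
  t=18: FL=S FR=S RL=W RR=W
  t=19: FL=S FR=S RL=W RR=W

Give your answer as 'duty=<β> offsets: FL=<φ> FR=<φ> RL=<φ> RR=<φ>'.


duty=11 offsets: FL=9 FR=8 RL=16 RR=17

duty β = stance ticks per leg = 11
FL: stance ticks = 11; W→S at t=11 → φ=9
FR: stance ticks = 11; W→S at t=12 → φ=8
RL: stance ticks = 11; W→S at t=4 → φ=16
RR: stance ticks = 11; W→S at t=3 → φ=17


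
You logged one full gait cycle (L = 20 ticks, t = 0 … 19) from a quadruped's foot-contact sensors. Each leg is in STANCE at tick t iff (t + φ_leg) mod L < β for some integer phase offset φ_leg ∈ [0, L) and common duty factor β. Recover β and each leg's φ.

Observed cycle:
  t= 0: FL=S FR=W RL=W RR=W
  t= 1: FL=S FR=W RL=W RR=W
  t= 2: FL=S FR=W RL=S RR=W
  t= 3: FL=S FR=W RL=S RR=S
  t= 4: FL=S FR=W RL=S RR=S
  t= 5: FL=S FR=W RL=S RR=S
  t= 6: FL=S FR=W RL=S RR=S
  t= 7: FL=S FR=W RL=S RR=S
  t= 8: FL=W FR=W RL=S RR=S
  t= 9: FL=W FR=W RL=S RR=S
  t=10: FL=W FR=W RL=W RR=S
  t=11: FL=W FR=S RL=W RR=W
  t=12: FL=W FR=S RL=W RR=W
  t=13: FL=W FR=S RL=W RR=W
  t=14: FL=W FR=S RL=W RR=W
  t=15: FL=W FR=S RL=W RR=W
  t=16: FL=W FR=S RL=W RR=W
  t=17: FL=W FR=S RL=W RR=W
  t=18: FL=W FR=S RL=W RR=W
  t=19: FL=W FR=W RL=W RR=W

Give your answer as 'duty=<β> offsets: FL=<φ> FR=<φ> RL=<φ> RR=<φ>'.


duty β = stance ticks per leg = 8
FL: stance ticks = 8; W→S at t=0 → φ=0
FR: stance ticks = 8; W→S at t=11 → φ=9
RL: stance ticks = 8; W→S at t=2 → φ=18
RR: stance ticks = 8; W→S at t=3 → φ=17

duty=8 offsets: FL=0 FR=9 RL=18 RR=17


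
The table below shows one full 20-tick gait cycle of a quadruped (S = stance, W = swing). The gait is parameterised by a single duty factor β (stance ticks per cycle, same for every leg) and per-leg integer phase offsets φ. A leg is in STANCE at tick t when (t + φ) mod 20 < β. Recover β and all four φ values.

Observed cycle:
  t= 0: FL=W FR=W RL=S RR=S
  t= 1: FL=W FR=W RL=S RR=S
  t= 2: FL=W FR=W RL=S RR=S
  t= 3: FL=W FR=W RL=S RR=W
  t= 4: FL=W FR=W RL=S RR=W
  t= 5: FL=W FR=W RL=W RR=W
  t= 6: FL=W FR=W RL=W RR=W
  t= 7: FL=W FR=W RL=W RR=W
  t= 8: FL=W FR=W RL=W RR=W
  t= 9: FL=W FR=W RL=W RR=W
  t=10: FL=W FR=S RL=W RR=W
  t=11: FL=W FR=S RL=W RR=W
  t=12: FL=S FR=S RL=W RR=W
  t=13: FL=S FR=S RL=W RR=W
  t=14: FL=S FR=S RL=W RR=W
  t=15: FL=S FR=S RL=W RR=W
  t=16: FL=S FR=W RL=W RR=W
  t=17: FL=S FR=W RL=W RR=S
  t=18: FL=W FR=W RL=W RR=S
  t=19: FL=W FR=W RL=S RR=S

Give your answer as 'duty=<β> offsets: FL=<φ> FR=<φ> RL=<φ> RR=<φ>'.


duty=6 offsets: FL=8 FR=10 RL=1 RR=3

duty β = stance ticks per leg = 6
FL: stance ticks = 6; W→S at t=12 → φ=8
FR: stance ticks = 6; W→S at t=10 → φ=10
RL: stance ticks = 6; W→S at t=19 → φ=1
RR: stance ticks = 6; W→S at t=17 → φ=3


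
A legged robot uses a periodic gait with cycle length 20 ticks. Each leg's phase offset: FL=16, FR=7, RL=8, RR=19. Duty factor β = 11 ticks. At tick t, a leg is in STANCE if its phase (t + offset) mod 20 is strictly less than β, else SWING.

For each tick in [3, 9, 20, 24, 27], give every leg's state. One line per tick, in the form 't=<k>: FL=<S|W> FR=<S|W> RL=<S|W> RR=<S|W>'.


t=3: FL=W FR=S RL=W RR=S
t=9: FL=S FR=W RL=W RR=S
t=20: FL=W FR=S RL=S RR=W
t=24: FL=S FR=W RL=W RR=S
t=27: FL=S FR=W RL=W RR=S

t=3: phase=(19,10,11,2) vs β=11 → FL=W FR=S RL=W RR=S
t=9: phase=(5,16,17,8) vs β=11 → FL=S FR=W RL=W RR=S
t=20: phase=(16,7,8,19) vs β=11 → FL=W FR=S RL=S RR=W
t=24: phase=(0,11,12,3) vs β=11 → FL=S FR=W RL=W RR=S
t=27: phase=(3,14,15,6) vs β=11 → FL=S FR=W RL=W RR=S


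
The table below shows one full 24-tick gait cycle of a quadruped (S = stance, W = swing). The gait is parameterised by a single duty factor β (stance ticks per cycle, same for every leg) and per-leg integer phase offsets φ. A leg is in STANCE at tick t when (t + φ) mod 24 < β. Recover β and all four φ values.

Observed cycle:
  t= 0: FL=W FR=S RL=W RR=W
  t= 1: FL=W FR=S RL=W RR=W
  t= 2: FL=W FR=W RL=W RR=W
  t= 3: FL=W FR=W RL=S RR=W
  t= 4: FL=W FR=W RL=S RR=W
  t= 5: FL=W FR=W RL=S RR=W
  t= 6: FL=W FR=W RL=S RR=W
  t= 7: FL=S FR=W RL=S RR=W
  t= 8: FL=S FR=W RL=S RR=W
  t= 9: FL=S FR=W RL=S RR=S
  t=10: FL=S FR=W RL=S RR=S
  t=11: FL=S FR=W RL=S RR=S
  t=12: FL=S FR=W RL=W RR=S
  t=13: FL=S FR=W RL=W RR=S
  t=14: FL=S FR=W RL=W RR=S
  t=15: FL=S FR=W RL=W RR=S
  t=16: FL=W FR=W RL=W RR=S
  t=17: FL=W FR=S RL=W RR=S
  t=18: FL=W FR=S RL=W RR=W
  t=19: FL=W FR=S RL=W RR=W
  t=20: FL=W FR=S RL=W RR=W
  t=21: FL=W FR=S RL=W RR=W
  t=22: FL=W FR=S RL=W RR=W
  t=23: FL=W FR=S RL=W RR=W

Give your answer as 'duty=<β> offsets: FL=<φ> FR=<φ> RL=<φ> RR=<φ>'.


duty=9 offsets: FL=17 FR=7 RL=21 RR=15

duty β = stance ticks per leg = 9
FL: stance ticks = 9; W→S at t=7 → φ=17
FR: stance ticks = 9; W→S at t=17 → φ=7
RL: stance ticks = 9; W→S at t=3 → φ=21
RR: stance ticks = 9; W→S at t=9 → φ=15


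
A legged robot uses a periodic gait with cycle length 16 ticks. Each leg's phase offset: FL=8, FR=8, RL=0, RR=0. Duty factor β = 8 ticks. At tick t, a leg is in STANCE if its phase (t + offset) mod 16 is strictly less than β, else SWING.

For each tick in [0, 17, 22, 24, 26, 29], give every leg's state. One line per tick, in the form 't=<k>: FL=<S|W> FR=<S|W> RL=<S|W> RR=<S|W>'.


t=0: phase=(8,8,0,0) vs β=8 → FL=W FR=W RL=S RR=S
t=17: phase=(9,9,1,1) vs β=8 → FL=W FR=W RL=S RR=S
t=22: phase=(14,14,6,6) vs β=8 → FL=W FR=W RL=S RR=S
t=24: phase=(0,0,8,8) vs β=8 → FL=S FR=S RL=W RR=W
t=26: phase=(2,2,10,10) vs β=8 → FL=S FR=S RL=W RR=W
t=29: phase=(5,5,13,13) vs β=8 → FL=S FR=S RL=W RR=W

t=0: FL=W FR=W RL=S RR=S
t=17: FL=W FR=W RL=S RR=S
t=22: FL=W FR=W RL=S RR=S
t=24: FL=S FR=S RL=W RR=W
t=26: FL=S FR=S RL=W RR=W
t=29: FL=S FR=S RL=W RR=W


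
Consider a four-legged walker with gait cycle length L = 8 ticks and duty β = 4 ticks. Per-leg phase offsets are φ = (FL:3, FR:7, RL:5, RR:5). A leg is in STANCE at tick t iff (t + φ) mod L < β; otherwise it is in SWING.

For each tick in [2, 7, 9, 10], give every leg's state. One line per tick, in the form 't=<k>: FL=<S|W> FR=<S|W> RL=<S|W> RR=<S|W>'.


t=2: FL=W FR=S RL=W RR=W
t=7: FL=S FR=W RL=W RR=W
t=9: FL=W FR=S RL=W RR=W
t=10: FL=W FR=S RL=W RR=W

t=2: phase=(5,1,7,7) vs β=4 → FL=W FR=S RL=W RR=W
t=7: phase=(2,6,4,4) vs β=4 → FL=S FR=W RL=W RR=W
t=9: phase=(4,0,6,6) vs β=4 → FL=W FR=S RL=W RR=W
t=10: phase=(5,1,7,7) vs β=4 → FL=W FR=S RL=W RR=W


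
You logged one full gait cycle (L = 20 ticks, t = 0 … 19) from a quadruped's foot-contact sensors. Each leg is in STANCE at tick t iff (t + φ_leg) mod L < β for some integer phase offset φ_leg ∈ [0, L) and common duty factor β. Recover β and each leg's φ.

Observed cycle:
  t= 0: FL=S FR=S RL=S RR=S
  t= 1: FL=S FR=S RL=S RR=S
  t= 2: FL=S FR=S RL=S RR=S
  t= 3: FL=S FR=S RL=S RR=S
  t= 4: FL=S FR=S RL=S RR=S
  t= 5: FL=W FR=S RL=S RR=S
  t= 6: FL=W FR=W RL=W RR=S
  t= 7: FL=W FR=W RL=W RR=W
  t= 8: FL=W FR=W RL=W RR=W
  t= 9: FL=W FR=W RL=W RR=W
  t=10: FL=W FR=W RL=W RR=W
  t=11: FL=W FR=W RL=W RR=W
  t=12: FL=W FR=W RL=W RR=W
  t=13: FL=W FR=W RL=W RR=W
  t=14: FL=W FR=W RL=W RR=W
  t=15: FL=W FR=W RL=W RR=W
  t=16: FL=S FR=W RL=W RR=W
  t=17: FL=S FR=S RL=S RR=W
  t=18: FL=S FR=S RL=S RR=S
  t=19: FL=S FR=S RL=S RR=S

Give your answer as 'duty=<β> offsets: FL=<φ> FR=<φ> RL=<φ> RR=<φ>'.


duty β = stance ticks per leg = 9
FL: stance ticks = 9; W→S at t=16 → φ=4
FR: stance ticks = 9; W→S at t=17 → φ=3
RL: stance ticks = 9; W→S at t=17 → φ=3
RR: stance ticks = 9; W→S at t=18 → φ=2

duty=9 offsets: FL=4 FR=3 RL=3 RR=2
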